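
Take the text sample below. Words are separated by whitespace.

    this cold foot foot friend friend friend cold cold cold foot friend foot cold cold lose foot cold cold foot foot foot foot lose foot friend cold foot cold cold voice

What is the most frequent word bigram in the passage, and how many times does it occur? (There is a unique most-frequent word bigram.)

"cold cold", 5 times

Bigram frequencies (highest first):
  cold cold: 5
  cold foot: 4
  foot foot: 4
  foot friend: 3
  foot cold: 3
  friend friend: 2
  … (7 more, each ≤ 2)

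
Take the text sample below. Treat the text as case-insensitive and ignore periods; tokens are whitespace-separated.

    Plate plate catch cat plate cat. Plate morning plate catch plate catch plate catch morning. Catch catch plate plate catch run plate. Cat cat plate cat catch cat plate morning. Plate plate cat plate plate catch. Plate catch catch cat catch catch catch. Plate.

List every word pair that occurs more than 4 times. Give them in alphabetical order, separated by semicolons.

Bigram counts meeting the condition (more than 4 times):
  cat plate: 5
  catch plate: 5
  plate catch: 7

cat plate; catch plate; plate catch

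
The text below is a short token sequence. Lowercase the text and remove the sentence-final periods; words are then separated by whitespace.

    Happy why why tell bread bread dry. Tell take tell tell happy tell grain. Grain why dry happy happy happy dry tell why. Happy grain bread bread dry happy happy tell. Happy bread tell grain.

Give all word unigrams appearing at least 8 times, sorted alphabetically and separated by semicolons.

happy; tell

Unigram counts meeting the condition (at least 8 times):
  happy: 9
  tell: 8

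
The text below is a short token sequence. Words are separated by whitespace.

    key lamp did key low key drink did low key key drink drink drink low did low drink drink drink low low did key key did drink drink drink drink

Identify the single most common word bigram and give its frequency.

"drink drink", 7 times

Bigram frequencies (highest first):
  drink drink: 7
  did key: 2
  low key: 2
  key drink: 2
  did low: 2
  key key: 2
  … (10 more, each ≤ 2)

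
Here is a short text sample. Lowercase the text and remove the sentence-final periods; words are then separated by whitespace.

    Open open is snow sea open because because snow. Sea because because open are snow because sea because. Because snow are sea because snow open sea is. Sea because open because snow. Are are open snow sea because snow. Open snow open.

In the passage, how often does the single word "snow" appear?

Scanning the 42 tokens for "snow":
  position 4: snow
  position 9: snow
  position 15: snow
  position 20: snow
  position 24: snow
  position 32: snow
  position 36: snow
  position 39: snow
  position 41: snow

9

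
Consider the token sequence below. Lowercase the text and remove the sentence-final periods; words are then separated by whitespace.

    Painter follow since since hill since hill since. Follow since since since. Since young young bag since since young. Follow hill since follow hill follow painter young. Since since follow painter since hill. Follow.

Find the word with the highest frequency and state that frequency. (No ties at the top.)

"since", 14 times

Unigram frequencies (highest first):
  since: 14
  follow: 7
  hill: 5
  young: 4
  painter: 3
  bag: 1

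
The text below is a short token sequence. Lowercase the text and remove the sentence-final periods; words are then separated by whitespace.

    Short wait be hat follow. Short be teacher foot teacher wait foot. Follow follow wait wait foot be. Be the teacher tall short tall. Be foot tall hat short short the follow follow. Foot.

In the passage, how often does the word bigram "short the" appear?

1

Scanning the 33 overlapping bigram windows for "short the":
  position 30–31: short the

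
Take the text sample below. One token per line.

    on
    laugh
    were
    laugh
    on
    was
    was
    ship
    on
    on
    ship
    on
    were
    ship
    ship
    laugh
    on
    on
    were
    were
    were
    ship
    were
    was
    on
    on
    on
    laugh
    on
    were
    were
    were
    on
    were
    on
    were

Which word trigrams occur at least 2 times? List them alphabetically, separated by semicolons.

on were were; were on were; were were were

Trigram counts meeting the condition (at least 2 times):
  on were were: 2
  were on were: 2
  were were were: 2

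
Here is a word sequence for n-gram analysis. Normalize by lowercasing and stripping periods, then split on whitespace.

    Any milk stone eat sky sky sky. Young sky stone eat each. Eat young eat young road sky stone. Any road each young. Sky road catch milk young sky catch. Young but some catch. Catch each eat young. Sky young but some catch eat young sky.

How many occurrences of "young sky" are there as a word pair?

5

Scanning the 45 overlapping bigram windows for "young sky":
  position 8–9: young sky
  position 23–24: young sky
  position 28–29: young sky
  position 38–39: young sky
  position 45–46: young sky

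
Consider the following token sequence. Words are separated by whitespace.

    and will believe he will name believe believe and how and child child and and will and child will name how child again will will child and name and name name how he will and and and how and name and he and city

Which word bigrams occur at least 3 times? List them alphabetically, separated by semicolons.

and and; and name

Bigram counts meeting the condition (at least 3 times):
  and and: 3
  and name: 3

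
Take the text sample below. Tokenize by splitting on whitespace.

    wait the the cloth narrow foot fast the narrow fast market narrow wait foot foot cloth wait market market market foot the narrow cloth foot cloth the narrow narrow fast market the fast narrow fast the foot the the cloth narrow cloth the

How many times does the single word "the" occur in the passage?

10

Scanning the 43 tokens for "the":
  position 2: the
  position 3: the
  position 8: the
  position 22: the
  position 27: the
  position 32: the
  position 36: the
  position 38: the
  position 39: the
  position 43: the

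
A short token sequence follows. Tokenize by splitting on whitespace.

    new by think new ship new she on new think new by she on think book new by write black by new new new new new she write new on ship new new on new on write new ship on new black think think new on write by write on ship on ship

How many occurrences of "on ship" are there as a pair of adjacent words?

3

Scanning the 52 overlapping bigram windows for "on ship":
  position 30–31: on ship
  position 50–51: on ship
  position 52–53: on ship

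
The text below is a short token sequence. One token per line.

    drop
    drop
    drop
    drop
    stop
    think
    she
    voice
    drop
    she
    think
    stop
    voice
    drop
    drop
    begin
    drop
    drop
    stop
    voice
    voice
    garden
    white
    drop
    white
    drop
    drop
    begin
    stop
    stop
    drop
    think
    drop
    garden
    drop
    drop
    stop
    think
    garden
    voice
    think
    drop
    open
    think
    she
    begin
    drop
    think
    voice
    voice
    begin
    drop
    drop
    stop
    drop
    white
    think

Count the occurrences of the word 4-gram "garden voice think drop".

Scanning the 54 overlapping 4-gram windows for "garden voice think drop":
  position 39–42: garden voice think drop

1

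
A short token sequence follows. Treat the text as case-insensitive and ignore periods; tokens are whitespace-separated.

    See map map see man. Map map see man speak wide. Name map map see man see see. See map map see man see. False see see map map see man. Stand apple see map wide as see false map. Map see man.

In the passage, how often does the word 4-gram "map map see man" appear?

6

Scanning the 40 overlapping 4-gram windows for "map map see man":
  position 2–5: map map see man
  position 6–9: map map see man
  position 13–16: map map see man
  position 20–23: map map see man
  position 28–31: map map see man
  position 40–43: map map see man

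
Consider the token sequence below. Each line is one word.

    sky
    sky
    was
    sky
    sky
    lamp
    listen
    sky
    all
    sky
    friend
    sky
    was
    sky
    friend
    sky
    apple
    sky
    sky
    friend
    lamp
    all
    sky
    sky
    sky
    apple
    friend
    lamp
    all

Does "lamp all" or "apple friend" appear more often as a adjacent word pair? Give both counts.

"lamp all" (2 vs 1)

"lamp all": 2 occurrences
"apple friend": 1 occurrence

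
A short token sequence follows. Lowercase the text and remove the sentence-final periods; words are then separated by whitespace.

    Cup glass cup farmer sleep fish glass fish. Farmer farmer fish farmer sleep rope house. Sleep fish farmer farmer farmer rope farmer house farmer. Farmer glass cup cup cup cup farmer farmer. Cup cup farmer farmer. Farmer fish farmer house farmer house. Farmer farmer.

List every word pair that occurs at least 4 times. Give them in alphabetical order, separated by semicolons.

cup cup; farmer farmer; fish farmer

Bigram counts meeting the condition (at least 4 times):
  cup cup: 4
  farmer farmer: 8
  fish farmer: 4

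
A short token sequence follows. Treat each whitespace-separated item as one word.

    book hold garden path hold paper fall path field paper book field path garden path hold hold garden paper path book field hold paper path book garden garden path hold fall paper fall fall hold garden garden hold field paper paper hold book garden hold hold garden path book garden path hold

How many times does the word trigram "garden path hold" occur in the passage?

4

Scanning the 50 overlapping trigram windows for "garden path hold":
  position 3–5: garden path hold
  position 14–16: garden path hold
  position 28–30: garden path hold
  position 50–52: garden path hold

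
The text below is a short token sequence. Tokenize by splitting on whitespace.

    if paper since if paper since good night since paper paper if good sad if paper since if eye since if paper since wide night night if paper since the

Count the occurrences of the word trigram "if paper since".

Scanning the 28 overlapping trigram windows for "if paper since":
  position 1–3: if paper since
  position 4–6: if paper since
  position 15–17: if paper since
  position 21–23: if paper since
  position 27–29: if paper since

5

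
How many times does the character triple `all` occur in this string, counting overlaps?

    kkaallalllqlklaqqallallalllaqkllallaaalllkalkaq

Sliding a length-3 window over the 47 characters (45 positions):
  position 4–6: all
  position 7–9: all
  position 18–20: all
  position 21–23: all
  position 24–26: all
  position 33–35: all
  position 38–40: all

7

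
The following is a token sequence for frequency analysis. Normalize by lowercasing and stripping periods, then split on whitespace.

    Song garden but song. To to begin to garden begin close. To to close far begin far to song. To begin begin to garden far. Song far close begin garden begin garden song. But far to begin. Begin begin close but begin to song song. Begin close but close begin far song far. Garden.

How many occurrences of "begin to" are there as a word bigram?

Scanning the 53 overlapping bigram windows for "begin to":
  position 7–8: begin to
  position 22–23: begin to
  position 42–43: begin to

3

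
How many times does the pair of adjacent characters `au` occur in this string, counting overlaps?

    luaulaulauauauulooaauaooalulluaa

Sliding a length-2 window over the 32 characters (31 positions):
  position 3–4: au
  position 6–7: au
  position 9–10: au
  position 11–12: au
  position 13–14: au
  position 20–21: au

6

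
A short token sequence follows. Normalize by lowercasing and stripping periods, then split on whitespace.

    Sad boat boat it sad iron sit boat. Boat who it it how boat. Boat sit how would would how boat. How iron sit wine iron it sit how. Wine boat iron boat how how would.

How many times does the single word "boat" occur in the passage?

Scanning the 36 tokens for "boat":
  position 2: boat
  position 3: boat
  position 8: boat
  position 9: boat
  position 14: boat
  position 15: boat
  position 21: boat
  position 31: boat
  position 33: boat

9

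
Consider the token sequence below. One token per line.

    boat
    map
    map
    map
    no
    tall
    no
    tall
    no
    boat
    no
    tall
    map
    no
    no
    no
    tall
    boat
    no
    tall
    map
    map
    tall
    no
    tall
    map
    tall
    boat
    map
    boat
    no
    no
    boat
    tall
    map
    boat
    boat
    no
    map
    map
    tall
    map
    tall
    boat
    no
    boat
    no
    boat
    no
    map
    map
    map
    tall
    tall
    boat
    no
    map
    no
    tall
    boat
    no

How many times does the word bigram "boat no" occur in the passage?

9

Scanning the 60 overlapping bigram windows for "boat no":
  position 10–11: boat no
  position 18–19: boat no
  position 30–31: boat no
  position 37–38: boat no
  position 44–45: boat no
  position 46–47: boat no
  position 48–49: boat no
  position 55–56: boat no
  position 60–61: boat no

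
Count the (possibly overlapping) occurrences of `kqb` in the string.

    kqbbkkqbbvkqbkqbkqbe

Sliding a length-3 window over the 20 characters (18 positions):
  position 1–3: kqb
  position 6–8: kqb
  position 11–13: kqb
  position 14–16: kqb
  position 17–19: kqb

5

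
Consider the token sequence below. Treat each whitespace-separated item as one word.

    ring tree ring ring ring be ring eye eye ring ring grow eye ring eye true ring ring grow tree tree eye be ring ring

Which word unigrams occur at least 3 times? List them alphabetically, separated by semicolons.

eye; ring; tree

Unigram counts meeting the condition (at least 3 times):
  eye: 5
  ring: 12
  tree: 3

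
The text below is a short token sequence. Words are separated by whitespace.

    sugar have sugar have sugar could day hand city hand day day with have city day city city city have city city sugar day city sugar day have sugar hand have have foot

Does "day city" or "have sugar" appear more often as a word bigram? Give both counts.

"have sugar" (3 vs 2)

"day city": 2 occurrences
"have sugar": 3 occurrences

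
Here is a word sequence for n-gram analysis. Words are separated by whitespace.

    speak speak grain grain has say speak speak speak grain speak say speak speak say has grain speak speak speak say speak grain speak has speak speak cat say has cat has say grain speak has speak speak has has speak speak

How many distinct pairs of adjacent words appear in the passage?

18

42 tokens → 41 bigram windows in total.
Repeated bigrams (each contributes count−1 duplicates):
  speak speak: 9
  grain speak: 4
  has speak: 3
  say speak: 3
  speak grain: 3
  speak has: 3
  speak say: 3
  has say: 2
  … (1 more repeated)
23 duplicate windows → 41 − 23 = 18 distinct.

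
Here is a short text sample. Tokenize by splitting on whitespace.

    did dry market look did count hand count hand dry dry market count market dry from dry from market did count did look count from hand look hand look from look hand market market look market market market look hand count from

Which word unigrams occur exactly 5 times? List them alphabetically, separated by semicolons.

Unigram counts meeting the condition (exactly 5 times):
  dry: 5
  from: 5

dry; from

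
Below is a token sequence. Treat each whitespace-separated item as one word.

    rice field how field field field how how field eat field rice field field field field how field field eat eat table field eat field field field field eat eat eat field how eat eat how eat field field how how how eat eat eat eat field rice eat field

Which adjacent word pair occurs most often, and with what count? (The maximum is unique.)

"field field", 10 times

Bigram frequencies (highest first):
  field field: 10
  eat eat: 7
  eat field: 6
  field how: 5
  field eat: 4
  how field: 3
  … (8 more, each ≤ 3)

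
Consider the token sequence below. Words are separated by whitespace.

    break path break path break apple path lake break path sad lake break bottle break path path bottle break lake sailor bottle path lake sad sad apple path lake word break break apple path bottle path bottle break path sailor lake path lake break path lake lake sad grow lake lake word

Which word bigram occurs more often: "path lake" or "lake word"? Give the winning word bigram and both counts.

"path lake": 5 occurrences
"lake word": 2 occurrences

"path lake" (5 vs 2)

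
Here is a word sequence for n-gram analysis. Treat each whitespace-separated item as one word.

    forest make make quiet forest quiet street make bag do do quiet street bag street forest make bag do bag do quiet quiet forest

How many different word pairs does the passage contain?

24 tokens → 23 bigram windows in total.
Repeated bigrams (each contributes count−1 duplicates):
  bag do: 3
  do quiet: 2
  forest make: 2
  make bag: 2
  quiet forest: 2
  quiet street: 2
7 duplicate windows → 23 − 7 = 16 distinct.

16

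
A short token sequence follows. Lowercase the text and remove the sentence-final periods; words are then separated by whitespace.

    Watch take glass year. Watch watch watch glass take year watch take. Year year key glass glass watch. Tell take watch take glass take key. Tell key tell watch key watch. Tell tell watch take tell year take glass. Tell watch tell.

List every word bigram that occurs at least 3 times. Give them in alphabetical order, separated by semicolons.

take glass; tell watch; watch take; watch tell

Bigram counts meeting the condition (at least 3 times):
  take glass: 3
  tell watch: 3
  watch take: 4
  watch tell: 3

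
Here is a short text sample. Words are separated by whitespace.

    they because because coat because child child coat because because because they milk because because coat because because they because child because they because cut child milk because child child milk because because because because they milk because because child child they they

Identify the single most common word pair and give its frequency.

Bigram frequencies (highest first):
  because because: 9
  because child: 4
  because they: 4
  milk because: 4
  they because: 3
  coat because: 3
  … (10 more, each ≤ 3)

"because because", 9 times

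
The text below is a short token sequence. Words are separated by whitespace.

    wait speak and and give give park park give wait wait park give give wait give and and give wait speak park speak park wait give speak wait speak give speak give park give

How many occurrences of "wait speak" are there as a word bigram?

3

Scanning the 33 overlapping bigram windows for "wait speak":
  position 1–2: wait speak
  position 20–21: wait speak
  position 28–29: wait speak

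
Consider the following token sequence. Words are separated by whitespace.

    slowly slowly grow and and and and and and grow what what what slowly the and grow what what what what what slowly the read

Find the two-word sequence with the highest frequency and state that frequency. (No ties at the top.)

"what what", 6 times

Bigram frequencies (highest first):
  what what: 6
  and and: 5
  and grow: 2
  grow what: 2
  what slowly: 2
  slowly the: 2
  … (5 more, each ≤ 1)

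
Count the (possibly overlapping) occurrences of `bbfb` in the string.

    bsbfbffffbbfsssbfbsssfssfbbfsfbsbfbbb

Sliding a length-4 window over the 37 characters (34 positions):
  (no match at any position)

0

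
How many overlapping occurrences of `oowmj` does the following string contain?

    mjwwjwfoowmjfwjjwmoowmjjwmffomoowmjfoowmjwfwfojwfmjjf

4

Sliding a length-5 window over the 53 characters (49 positions):
  position 8–12: oowmj
  position 19–23: oowmj
  position 31–35: oowmj
  position 37–41: oowmj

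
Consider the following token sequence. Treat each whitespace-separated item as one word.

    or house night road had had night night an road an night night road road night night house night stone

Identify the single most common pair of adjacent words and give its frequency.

"night night", 3 times

Bigram frequencies (highest first):
  night night: 3
  house night: 2
  night road: 2
  or house: 1
  road had: 1
  had had: 1
  … (9 more, each ≤ 1)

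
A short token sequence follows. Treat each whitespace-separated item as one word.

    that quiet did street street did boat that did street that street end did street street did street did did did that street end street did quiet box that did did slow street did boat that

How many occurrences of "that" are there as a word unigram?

6

Scanning the 36 tokens for "that":
  position 1: that
  position 8: that
  position 11: that
  position 22: that
  position 29: that
  position 36: that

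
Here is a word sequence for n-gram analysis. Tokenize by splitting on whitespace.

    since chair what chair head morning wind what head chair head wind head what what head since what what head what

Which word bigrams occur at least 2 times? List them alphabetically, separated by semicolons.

Bigram counts meeting the condition (at least 2 times):
  chair head: 2
  head what: 2
  what head: 3
  what what: 2

chair head; head what; what head; what what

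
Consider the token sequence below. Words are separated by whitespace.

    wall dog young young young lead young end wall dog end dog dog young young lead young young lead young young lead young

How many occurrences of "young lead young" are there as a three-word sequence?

Scanning the 21 overlapping trigram windows for "young lead young":
  position 5–7: young lead young
  position 15–17: young lead young
  position 18–20: young lead young
  position 21–23: young lead young

4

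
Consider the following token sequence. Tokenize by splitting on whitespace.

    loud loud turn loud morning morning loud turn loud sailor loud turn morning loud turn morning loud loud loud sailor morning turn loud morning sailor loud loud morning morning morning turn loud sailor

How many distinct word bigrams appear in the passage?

33 tokens → 32 bigram windows in total.
Repeated bigrams (each contributes count−1 duplicates):
  loud loud: 4
  loud turn: 4
  turn loud: 4
  loud morning: 3
  loud sailor: 3
  morning loud: 3
  morning morning: 3
  morning turn: 2
  … (2 more repeated)
20 duplicate windows → 32 − 20 = 12 distinct.

12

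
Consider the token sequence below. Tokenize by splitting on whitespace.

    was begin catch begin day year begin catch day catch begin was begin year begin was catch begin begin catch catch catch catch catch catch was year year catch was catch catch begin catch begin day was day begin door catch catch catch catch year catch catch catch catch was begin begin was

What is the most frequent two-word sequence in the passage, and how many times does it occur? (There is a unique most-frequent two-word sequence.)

"catch catch", 12 times

Bigram frequencies (highest first):
  catch catch: 12
  catch begin: 5
  begin catch: 4
  was begin: 3
  begin was: 3
  catch was: 3
  … (17 more, each ≤ 2)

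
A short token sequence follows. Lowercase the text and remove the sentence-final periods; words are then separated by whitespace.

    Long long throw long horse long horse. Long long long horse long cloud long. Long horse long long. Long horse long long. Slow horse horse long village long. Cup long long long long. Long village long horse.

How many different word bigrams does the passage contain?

14

37 tokens → 36 bigram windows in total.
Repeated bigrams (each contributes count−1 duplicates):
  long long: 11
  horse long: 6
  long horse: 6
  long village: 2
  village long: 2
22 duplicate windows → 36 − 22 = 14 distinct.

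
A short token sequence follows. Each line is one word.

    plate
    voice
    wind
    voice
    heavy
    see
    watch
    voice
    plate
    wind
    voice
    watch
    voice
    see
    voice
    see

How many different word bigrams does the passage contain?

12

16 tokens → 15 bigram windows in total.
Repeated bigrams (each contributes count−1 duplicates):
  voice see: 2
  watch voice: 2
  wind voice: 2
3 duplicate windows → 15 − 3 = 12 distinct.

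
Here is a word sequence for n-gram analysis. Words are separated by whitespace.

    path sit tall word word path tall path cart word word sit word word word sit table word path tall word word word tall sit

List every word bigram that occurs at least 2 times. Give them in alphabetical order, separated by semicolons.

path tall; tall word; word path; word sit; word word

Bigram counts meeting the condition (at least 2 times):
  path tall: 2
  tall word: 2
  word path: 2
  word sit: 2
  word word: 6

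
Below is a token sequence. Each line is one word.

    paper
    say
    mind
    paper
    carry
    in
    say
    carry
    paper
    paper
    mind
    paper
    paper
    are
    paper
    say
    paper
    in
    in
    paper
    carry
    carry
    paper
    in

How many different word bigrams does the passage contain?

17

24 tokens → 23 bigram windows in total.
Repeated bigrams (each contributes count−1 duplicates):
  carry paper: 2
  mind paper: 2
  paper carry: 2
  paper in: 2
  paper paper: 2
  paper say: 2
6 duplicate windows → 23 − 6 = 17 distinct.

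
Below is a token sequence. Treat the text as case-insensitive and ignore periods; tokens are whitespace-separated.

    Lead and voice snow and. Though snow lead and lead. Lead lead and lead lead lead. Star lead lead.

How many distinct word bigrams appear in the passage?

19 tokens → 18 bigram windows in total.
Repeated bigrams (each contributes count−1 duplicates):
  lead lead: 5
  lead and: 3
  and lead: 2
7 duplicate windows → 18 − 7 = 11 distinct.

11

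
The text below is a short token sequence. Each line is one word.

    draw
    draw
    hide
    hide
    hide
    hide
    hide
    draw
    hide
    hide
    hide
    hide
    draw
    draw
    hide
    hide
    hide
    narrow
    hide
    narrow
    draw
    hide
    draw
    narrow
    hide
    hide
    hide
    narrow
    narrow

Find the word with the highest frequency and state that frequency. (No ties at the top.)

Unigram frequencies (highest first):
  hide: 17
  draw: 7
  narrow: 5

"hide", 17 times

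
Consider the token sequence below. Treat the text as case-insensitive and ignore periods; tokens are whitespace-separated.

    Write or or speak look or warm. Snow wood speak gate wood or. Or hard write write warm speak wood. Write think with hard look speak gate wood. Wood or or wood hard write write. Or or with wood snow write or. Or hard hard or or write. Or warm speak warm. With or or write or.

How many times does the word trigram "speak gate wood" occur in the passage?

2

Scanning the 55 overlapping trigram windows for "speak gate wood":
  position 10–12: speak gate wood
  position 26–28: speak gate wood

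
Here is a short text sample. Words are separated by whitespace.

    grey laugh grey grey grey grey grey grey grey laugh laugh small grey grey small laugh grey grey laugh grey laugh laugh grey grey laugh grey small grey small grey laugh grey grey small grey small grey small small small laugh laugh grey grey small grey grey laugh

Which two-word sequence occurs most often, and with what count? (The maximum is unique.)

Bigram frequencies (highest first):
  grey grey: 12
  grey laugh: 7
  laugh grey: 7
  grey small: 7
  small grey: 6
  laugh laugh: 3
  … (3 more, each ≤ 2)

"grey grey", 12 times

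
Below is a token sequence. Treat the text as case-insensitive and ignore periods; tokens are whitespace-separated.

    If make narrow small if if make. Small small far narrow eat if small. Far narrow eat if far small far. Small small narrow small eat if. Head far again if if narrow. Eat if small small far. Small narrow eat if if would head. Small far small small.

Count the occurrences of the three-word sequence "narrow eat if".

Scanning the 47 overlapping trigram windows for "narrow eat if":
  position 11–13: narrow eat if
  position 16–18: narrow eat if
  position 33–35: narrow eat if
  position 40–42: narrow eat if

4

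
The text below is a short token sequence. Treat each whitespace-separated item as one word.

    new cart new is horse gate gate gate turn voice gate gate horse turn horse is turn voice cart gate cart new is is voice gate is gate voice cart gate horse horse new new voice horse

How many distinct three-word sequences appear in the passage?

37 tokens → 35 trigram windows in total.
Repeated trigrams (each contributes count−1 duplicates):
  cart new is: 2
  voice cart gate: 2
2 duplicate windows → 35 − 2 = 33 distinct.

33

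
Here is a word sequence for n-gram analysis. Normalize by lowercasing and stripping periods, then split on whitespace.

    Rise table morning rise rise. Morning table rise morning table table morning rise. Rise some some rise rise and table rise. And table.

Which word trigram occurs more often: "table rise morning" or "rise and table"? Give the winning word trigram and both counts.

"table rise morning": 1 occurrence
"rise and table": 2 occurrences

"rise and table" (2 vs 1)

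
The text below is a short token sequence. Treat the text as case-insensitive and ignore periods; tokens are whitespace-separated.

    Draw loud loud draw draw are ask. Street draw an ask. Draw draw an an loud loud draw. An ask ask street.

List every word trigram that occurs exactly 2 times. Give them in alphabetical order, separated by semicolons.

draw an ask; loud loud draw

Trigram counts meeting the condition (exactly 2 times):
  draw an ask: 2
  loud loud draw: 2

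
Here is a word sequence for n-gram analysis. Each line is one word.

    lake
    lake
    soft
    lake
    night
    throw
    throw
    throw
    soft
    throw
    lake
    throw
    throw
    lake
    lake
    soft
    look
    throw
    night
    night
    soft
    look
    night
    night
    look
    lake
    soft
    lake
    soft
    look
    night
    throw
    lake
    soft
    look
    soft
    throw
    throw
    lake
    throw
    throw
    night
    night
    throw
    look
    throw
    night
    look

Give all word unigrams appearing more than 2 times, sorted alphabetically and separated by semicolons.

Unigram counts meeting the condition (more than 2 times):
  lake: 10
  look: 7
  night: 9
  soft: 8
  throw: 14

lake; look; night; soft; throw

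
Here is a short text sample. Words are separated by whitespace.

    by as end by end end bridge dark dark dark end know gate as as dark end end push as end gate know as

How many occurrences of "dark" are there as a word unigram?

Scanning the 24 tokens for "dark":
  position 8: dark
  position 9: dark
  position 10: dark
  position 16: dark

4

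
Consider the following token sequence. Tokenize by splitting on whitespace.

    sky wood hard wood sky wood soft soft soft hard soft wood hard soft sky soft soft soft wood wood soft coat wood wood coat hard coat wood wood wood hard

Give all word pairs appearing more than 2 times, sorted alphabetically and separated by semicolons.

Bigram counts meeting the condition (more than 2 times):
  soft soft: 4
  wood hard: 3
  wood wood: 4

soft soft; wood hard; wood wood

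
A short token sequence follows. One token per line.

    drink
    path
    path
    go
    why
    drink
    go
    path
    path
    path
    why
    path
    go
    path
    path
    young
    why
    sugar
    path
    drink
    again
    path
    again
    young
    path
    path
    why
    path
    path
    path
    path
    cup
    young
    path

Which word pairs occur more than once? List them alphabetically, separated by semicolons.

go path; path go; path path; path why; why path; young path

Bigram counts meeting the condition (more than once):
  go path: 2
  path go: 2
  path path: 8
  path why: 2
  why path: 2
  young path: 2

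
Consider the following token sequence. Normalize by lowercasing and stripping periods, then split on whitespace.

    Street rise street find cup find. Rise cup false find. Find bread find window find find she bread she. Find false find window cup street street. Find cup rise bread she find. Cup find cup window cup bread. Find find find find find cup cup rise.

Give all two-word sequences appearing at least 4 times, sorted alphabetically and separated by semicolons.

find cup; find find

Bigram counts meeting the condition (at least 4 times):
  find cup: 5
  find find: 6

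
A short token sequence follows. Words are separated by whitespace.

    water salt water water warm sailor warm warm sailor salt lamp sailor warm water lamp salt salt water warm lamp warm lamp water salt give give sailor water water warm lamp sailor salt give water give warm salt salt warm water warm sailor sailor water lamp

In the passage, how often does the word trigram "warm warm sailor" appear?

Scanning the 44 overlapping trigram windows for "warm warm sailor":
  position 7–9: warm warm sailor

1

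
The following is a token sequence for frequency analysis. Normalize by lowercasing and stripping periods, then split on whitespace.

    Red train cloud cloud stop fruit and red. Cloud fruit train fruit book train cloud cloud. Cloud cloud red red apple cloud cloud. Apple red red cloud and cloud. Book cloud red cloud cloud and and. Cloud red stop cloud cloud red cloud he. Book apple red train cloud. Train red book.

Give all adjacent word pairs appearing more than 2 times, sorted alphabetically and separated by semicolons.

cloud cloud; cloud red; red cloud; train cloud

Bigram counts meeting the condition (more than 2 times):
  cloud cloud: 7
  cloud red: 4
  red cloud: 4
  train cloud: 3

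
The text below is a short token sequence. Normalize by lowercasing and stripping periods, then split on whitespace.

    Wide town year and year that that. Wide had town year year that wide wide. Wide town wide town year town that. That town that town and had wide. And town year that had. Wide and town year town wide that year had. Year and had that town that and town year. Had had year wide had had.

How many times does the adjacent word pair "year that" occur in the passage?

Scanning the 57 overlapping bigram windows for "year that":
  position 5–6: year that
  position 12–13: year that
  position 32–33: year that

3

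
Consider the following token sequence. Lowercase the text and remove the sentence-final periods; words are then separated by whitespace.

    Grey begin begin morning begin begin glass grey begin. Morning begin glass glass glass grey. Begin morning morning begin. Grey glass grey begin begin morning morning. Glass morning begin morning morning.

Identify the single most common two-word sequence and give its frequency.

Bigram frequencies (highest first):
  begin morning: 5
  grey begin: 4
  morning begin: 4
  begin begin: 3
  glass grey: 3
  morning morning: 3
  … (6 more, each ≤ 2)

"begin morning", 5 times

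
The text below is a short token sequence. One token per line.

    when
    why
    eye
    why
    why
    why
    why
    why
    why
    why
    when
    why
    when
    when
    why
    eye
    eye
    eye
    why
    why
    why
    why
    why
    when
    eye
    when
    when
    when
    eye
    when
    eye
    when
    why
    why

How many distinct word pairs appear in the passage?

9

34 tokens → 33 bigram windows in total.
Repeated bigrams (each contributes count−1 duplicates):
  why why: 11
  when why: 4
  eye when: 3
  when eye: 3
  when when: 3
  why when: 3
  eye eye: 2
  eye why: 2
  … (1 more repeated)
24 duplicate windows → 33 − 24 = 9 distinct.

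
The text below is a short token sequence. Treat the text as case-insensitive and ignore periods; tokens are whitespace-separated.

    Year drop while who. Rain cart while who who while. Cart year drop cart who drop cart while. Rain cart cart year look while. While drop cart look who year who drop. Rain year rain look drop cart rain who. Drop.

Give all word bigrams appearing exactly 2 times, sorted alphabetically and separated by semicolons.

Bigram counts meeting the condition (exactly 2 times):
  cart while: 2
  cart year: 2
  rain cart: 2
  while who: 2
  year drop: 2

cart while; cart year; rain cart; while who; year drop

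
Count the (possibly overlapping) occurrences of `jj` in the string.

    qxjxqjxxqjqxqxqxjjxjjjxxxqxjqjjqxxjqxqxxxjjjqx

Sliding a length-2 window over the 46 characters (45 positions):
  position 17–18: jj
  position 20–21: jj
  position 21–22: jj
  position 30–31: jj
  position 42–43: jj
  position 43–44: jj

6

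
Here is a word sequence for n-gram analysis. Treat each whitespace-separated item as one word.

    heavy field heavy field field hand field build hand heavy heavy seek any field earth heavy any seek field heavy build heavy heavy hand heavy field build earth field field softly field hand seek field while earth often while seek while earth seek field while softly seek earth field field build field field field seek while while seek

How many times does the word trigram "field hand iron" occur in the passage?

0

Scanning the 56 overlapping trigram windows for "field hand iron":
  (none found)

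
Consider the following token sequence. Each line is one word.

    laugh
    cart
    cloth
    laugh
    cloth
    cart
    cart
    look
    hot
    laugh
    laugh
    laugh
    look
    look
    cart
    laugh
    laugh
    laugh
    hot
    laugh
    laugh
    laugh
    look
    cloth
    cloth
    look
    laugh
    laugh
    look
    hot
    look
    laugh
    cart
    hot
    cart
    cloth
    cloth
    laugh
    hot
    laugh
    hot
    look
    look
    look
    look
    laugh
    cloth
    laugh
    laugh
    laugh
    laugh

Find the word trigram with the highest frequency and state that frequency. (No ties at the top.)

"laugh laugh laugh", 5 times

Trigram frequencies (highest first):
  laugh laugh laugh: 5
  laugh laugh look: 3
  hot laugh laugh: 2
  laugh hot laugh: 2
  look look look: 2
  laugh cart cloth: 1
  … (34 more, each ≤ 1)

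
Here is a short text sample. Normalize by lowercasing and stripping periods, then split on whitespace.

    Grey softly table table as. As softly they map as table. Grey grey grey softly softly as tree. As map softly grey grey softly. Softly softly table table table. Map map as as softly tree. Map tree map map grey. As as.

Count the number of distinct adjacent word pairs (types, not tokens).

26

42 tokens → 41 bigram windows in total.
Repeated bigrams (each contributes count−1 duplicates):
  as as: 3
  grey grey: 3
  grey softly: 3
  softly softly: 3
  table table: 3
  as softly: 2
  map as: 2
  map map: 2
  … (2 more repeated)
15 duplicate windows → 41 − 15 = 26 distinct.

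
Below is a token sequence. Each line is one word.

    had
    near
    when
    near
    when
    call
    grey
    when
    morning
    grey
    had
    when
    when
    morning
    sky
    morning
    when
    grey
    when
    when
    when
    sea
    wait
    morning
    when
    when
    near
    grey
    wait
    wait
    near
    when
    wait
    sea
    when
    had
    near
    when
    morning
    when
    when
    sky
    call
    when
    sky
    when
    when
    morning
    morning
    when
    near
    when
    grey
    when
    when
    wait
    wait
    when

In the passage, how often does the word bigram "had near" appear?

Scanning the 57 overlapping bigram windows for "had near":
  position 1–2: had near
  position 36–37: had near

2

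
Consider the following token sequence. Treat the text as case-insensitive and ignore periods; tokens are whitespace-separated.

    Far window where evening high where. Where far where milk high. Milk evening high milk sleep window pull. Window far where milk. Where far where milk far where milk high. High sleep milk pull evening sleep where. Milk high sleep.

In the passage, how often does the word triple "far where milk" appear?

4

Scanning the 38 overlapping trigram windows for "far where milk":
  position 8–10: far where milk
  position 20–22: far where milk
  position 24–26: far where milk
  position 27–29: far where milk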